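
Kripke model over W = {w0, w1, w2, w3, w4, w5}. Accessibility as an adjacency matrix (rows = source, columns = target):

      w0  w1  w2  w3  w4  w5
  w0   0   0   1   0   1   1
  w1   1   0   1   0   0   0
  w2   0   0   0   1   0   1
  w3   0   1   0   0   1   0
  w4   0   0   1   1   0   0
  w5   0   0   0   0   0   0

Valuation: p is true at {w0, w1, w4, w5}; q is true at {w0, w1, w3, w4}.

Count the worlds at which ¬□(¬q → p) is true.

w0: □(¬q → p) is F. ✓
w1: □(¬q → p) is F. ✓
w2: □(¬q → p) is T. ✗
w3: □(¬q → p) is T. ✗
w4: □(¬q → p) is F. ✓
w5: □(¬q → p) is T. ✗
Satisfying worlds: {w0, w1, w4}.

3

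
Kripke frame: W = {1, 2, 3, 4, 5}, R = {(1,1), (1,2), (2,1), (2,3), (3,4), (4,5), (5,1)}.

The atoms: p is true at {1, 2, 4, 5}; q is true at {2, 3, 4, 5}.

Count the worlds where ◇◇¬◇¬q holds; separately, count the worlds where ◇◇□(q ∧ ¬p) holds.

2 and 0

For ◇◇¬◇¬q:
1: successors {1, 2}; ◇¬◇¬q there: 1:F, 2:T. ✓
2: successors {1, 3}; ◇¬◇¬q there: 1:F, 3:T. ✓
3: successors {4}; ◇¬◇¬q there: 4:F. ✗
4: successors {5}; ◇¬◇¬q there: 5:F. ✗
5: successors {1}; ◇¬◇¬q there: 1:F. ✗
— 2 worlds.
For ◇◇□(q ∧ ¬p):
1: successors {1, 2}; ◇□(q ∧ ¬p) there: 1:F, 2:F. ✗
2: successors {1, 3}; ◇□(q ∧ ¬p) there: 1:F, 3:F. ✗
3: successors {4}; ◇□(q ∧ ¬p) there: 4:F. ✗
4: successors {5}; ◇□(q ∧ ¬p) there: 5:F. ✗
5: successors {1}; ◇□(q ∧ ¬p) there: 1:F. ✗
— 0 worlds.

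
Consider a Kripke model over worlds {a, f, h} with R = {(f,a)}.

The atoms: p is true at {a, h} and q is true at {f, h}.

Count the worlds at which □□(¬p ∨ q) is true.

3

a: no successors, so □□(¬p ∨ q) holds vacuously. ✓
f: successors {a}; □(¬p ∨ q) there: a:T. ✓
h: no successors, so □□(¬p ∨ q) holds vacuously. ✓
Satisfying worlds: {a, f, h}.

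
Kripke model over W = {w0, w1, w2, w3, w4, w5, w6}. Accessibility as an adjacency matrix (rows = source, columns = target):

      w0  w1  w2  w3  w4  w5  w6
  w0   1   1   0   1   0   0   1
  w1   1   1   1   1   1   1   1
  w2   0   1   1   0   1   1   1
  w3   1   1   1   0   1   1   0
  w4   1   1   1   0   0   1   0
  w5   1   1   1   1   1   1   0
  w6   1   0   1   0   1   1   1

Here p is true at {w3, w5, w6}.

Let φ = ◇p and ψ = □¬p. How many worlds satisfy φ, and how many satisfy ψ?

For ◇p:
w0: successors {w0, w1, w3, w6}; p there: w0:F, w1:F, w3:T, w6:T. ✓
w1: successors {w0, w1, w2, w3, w4, w5, w6}; p there: w0:F, w1:F, w2:F, w3:T, w4:F, w5:T, w6:T. ✓
w2: successors {w1, w2, w4, w5, w6}; p there: w1:F, w2:F, w4:F, w5:T, w6:T. ✓
w3: successors {w0, w1, w2, w4, w5}; p there: w0:F, w1:F, w2:F, w4:F, w5:T. ✓
w4: successors {w0, w1, w2, w5}; p there: w0:F, w1:F, w2:F, w5:T. ✓
w5: successors {w0, w1, w2, w3, w4, w5}; p there: w0:F, w1:F, w2:F, w3:T, w4:F, w5:T. ✓
w6: successors {w0, w2, w4, w5, w6}; p there: w0:F, w2:F, w4:F, w5:T, w6:T. ✓
— 7 worlds.
For □¬p:
w0: successors {w0, w1, w3, w6}; ¬p there: w0:T, w1:T, w3:F, w6:F. ✗
w1: successors {w0, w1, w2, w3, w4, w5, w6}; ¬p there: w0:T, w1:T, w2:T, w3:F, w4:T, w5:F, w6:F. ✗
w2: successors {w1, w2, w4, w5, w6}; ¬p there: w1:T, w2:T, w4:T, w5:F, w6:F. ✗
w3: successors {w0, w1, w2, w4, w5}; ¬p there: w0:T, w1:T, w2:T, w4:T, w5:F. ✗
w4: successors {w0, w1, w2, w5}; ¬p there: w0:T, w1:T, w2:T, w5:F. ✗
w5: successors {w0, w1, w2, w3, w4, w5}; ¬p there: w0:T, w1:T, w2:T, w3:F, w4:T, w5:F. ✗
w6: successors {w0, w2, w4, w5, w6}; ¬p there: w0:T, w2:T, w4:T, w5:F, w6:F. ✗
— 0 worlds.

7 and 0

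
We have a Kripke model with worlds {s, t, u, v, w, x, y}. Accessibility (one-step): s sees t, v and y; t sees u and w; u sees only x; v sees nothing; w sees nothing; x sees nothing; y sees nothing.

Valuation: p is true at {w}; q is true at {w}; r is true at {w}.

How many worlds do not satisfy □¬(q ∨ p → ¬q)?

3

s: successors {t, v, y}; ¬(q ∨ p → ¬q) there: t:F, v:F, y:F. ✗
t: successors {u, w}; ¬(q ∨ p → ¬q) there: u:F, w:T. ✗
u: successors {x}; ¬(q ∨ p → ¬q) there: x:F. ✗
v: no successors, so □¬(q ∨ p → ¬q) holds vacuously. ✓
w: no successors, so □¬(q ∨ p → ¬q) holds vacuously. ✓
x: no successors, so □¬(q ∨ p → ¬q) holds vacuously. ✓
y: no successors, so □¬(q ∨ p → ¬q) holds vacuously. ✓
Satisfying worlds: {v, w, x, y}.
So □¬(q ∨ p → ¬q) fails at the other 3 worlds.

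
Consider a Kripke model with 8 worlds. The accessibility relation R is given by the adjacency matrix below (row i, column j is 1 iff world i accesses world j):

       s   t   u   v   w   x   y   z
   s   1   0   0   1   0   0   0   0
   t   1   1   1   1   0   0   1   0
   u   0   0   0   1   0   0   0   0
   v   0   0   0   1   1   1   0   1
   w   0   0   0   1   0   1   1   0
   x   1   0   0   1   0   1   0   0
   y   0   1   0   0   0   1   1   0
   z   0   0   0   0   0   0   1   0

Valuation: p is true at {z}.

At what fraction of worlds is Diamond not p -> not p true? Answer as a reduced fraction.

s: Diamond not p is T, not p is T. ✓
t: Diamond not p is T, not p is T. ✓
u: Diamond not p is T, not p is T. ✓
v: Diamond not p is T, not p is T. ✓
w: Diamond not p is T, not p is T. ✓
x: Diamond not p is T, not p is T. ✓
y: Diamond not p is T, not p is T. ✓
z: Diamond not p is T, not p is F. ✗
That's 7 of 8 worlds, so 7/8.

7/8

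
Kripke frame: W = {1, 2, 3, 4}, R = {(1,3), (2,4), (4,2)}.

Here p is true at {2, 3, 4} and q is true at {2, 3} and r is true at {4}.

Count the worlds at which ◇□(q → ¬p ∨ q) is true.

3

1: successors {3}; □(q → ¬p ∨ q) there: 3:T. ✓
2: successors {4}; □(q → ¬p ∨ q) there: 4:T. ✓
3: no successors, so ◇□(q → ¬p ∨ q) fails. ✗
4: successors {2}; □(q → ¬p ∨ q) there: 2:T. ✓
Satisfying worlds: {1, 2, 4}.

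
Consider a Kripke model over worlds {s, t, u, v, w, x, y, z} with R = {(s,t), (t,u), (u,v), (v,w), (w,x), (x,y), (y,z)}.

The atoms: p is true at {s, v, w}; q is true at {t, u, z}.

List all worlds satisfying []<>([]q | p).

s: successors {t}; <>([]q | p) there: t:F. ✗
t: successors {u}; <>([]q | p) there: u:T. ✓
u: successors {v}; <>([]q | p) there: v:T. ✓
v: successors {w}; <>([]q | p) there: w:F. ✗
w: successors {x}; <>([]q | p) there: x:T. ✓
x: successors {y}; <>([]q | p) there: y:T. ✓
y: successors {z}; <>([]q | p) there: z:F. ✗
z: no successors, so []<>([]q | p) holds vacuously. ✓

{t, u, w, x, z}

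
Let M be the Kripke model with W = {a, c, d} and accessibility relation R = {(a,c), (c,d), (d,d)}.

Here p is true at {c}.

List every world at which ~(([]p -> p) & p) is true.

a: ([]p -> p) & p is F. ✓
c: ([]p -> p) & p is T. ✗
d: ([]p -> p) & p is F. ✓

{a, d}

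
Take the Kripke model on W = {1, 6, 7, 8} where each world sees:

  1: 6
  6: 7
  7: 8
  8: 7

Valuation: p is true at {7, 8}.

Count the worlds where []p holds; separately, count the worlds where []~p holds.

3 and 1

For []p:
1: successors {6}; p there: 6:F. ✗
6: successors {7}; p there: 7:T. ✓
7: successors {8}; p there: 8:T. ✓
8: successors {7}; p there: 7:T. ✓
— 3 worlds.
For []~p:
1: successors {6}; ~p there: 6:T. ✓
6: successors {7}; ~p there: 7:F. ✗
7: successors {8}; ~p there: 8:F. ✗
8: successors {7}; ~p there: 7:F. ✗
— 1 world.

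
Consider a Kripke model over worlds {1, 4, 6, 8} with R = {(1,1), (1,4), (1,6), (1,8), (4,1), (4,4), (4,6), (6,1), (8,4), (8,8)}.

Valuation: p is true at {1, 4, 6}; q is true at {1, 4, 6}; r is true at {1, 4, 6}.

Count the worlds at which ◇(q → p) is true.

4

1: successors {1, 4, 6, 8}; q → p there: 1:T, 4:T, 6:T, 8:T. ✓
4: successors {1, 4, 6}; q → p there: 1:T, 4:T, 6:T. ✓
6: successors {1}; q → p there: 1:T. ✓
8: successors {4, 8}; q → p there: 4:T, 8:T. ✓
Satisfying worlds: {1, 4, 6, 8}.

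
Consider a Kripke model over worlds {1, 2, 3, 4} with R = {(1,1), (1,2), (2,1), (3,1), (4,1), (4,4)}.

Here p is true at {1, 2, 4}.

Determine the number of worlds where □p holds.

4

1: successors {1, 2}; p there: 1:T, 2:T. ✓
2: successors {1}; p there: 1:T. ✓
3: successors {1}; p there: 1:T. ✓
4: successors {1, 4}; p there: 1:T, 4:T. ✓
Satisfying worlds: {1, 2, 3, 4}.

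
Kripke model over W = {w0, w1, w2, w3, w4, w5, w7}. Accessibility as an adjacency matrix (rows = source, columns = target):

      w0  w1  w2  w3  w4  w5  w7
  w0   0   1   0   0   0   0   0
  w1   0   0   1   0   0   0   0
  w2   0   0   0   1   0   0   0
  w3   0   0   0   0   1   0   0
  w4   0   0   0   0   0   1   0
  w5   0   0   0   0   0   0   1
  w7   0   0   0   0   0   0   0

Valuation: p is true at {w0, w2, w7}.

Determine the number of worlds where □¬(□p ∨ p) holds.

w0: successors {w1}; ¬(□p ∨ p) there: w1:F. ✗
w1: successors {w2}; ¬(□p ∨ p) there: w2:F. ✗
w2: successors {w3}; ¬(□p ∨ p) there: w3:T. ✓
w3: successors {w4}; ¬(□p ∨ p) there: w4:T. ✓
w4: successors {w5}; ¬(□p ∨ p) there: w5:F. ✗
w5: successors {w7}; ¬(□p ∨ p) there: w7:F. ✗
w7: no successors, so □¬(□p ∨ p) holds vacuously. ✓
Satisfying worlds: {w2, w3, w7}.

3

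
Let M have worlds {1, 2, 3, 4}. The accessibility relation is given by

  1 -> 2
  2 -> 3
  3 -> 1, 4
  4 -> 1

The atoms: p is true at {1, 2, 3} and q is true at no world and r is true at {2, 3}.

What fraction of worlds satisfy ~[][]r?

1: [][]r is T. ✗
2: [][]r is F. ✓
3: [][]r is F. ✓
4: [][]r is T. ✗
That's 2 of 4 worlds, so 2/4 = 1/2.

1/2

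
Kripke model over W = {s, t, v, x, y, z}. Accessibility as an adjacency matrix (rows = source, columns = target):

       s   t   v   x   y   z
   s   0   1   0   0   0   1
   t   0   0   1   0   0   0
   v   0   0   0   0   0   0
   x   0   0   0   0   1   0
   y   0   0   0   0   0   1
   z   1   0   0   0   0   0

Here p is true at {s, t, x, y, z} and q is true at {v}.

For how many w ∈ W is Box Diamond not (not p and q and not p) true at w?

s: successors {t, z}; Diamond not (not p and q and not p) there: t:F, z:T. ✗
t: successors {v}; Diamond not (not p and q and not p) there: v:F. ✗
v: no successors, so Box Diamond not (not p and q and not p) holds vacuously. ✓
x: successors {y}; Diamond not (not p and q and not p) there: y:T. ✓
y: successors {z}; Diamond not (not p and q and not p) there: z:T. ✓
z: successors {s}; Diamond not (not p and q and not p) there: s:T. ✓
Satisfying worlds: {v, x, y, z}.

4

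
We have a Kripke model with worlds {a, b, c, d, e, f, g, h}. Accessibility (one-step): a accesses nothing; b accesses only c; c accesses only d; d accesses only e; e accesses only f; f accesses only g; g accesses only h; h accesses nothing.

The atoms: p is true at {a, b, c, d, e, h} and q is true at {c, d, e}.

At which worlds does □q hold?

{a, b, c, d, h}

a: no successors, so □q holds vacuously. ✓
b: successors {c}; q there: c:T. ✓
c: successors {d}; q there: d:T. ✓
d: successors {e}; q there: e:T. ✓
e: successors {f}; q there: f:F. ✗
f: successors {g}; q there: g:F. ✗
g: successors {h}; q there: h:F. ✗
h: no successors, so □q holds vacuously. ✓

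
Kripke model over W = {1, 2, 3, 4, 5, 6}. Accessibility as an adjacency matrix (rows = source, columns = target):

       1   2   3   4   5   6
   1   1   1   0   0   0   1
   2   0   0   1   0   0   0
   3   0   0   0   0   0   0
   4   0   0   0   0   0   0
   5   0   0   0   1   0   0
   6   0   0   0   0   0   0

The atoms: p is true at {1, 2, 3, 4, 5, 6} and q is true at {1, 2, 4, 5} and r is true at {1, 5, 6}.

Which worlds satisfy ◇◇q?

{1}

1: successors {1, 2, 6}; ◇q there: 1:T, 2:F, 6:F. ✓
2: successors {3}; ◇q there: 3:F. ✗
3: no successors, so ◇◇q fails. ✗
4: no successors, so ◇◇q fails. ✗
5: successors {4}; ◇q there: 4:F. ✗
6: no successors, so ◇◇q fails. ✗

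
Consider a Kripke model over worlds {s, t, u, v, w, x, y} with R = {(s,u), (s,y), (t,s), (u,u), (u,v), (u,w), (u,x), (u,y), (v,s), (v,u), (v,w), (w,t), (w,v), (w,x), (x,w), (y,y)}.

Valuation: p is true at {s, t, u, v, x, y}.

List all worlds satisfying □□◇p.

s: successors {u, y}; □◇p there: u:F, y:T. ✗
t: successors {s}; □◇p there: s:T. ✓
u: successors {u, v, w, x, y}; □◇p there: u:F, v:T, w:F, x:T, y:T. ✗
v: successors {s, u, w}; □◇p there: s:T, u:F, w:F. ✗
w: successors {t, v, x}; □◇p there: t:T, v:T, x:T. ✓
x: successors {w}; □◇p there: w:F. ✗
y: successors {y}; □◇p there: y:T. ✓

{t, w, y}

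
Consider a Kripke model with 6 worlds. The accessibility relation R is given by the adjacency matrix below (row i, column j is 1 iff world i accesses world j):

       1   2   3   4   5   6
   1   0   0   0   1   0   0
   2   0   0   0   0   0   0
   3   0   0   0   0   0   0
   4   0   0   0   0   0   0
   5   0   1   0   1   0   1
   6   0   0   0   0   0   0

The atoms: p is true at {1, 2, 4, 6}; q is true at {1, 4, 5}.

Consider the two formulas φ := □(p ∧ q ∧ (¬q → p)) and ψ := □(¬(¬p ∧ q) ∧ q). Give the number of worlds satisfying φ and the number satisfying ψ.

For □(p ∧ q ∧ (¬q → p)):
1: successors {4}; p ∧ q ∧ (¬q → p) there: 4:T. ✓
2: no successors, so □(p ∧ q ∧ (¬q → p)) holds vacuously. ✓
3: no successors, so □(p ∧ q ∧ (¬q → p)) holds vacuously. ✓
4: no successors, so □(p ∧ q ∧ (¬q → p)) holds vacuously. ✓
5: successors {2, 4, 6}; p ∧ q ∧ (¬q → p) there: 2:F, 4:T, 6:F. ✗
6: no successors, so □(p ∧ q ∧ (¬q → p)) holds vacuously. ✓
— 5 worlds.
For □(¬(¬p ∧ q) ∧ q):
1: successors {4}; ¬(¬p ∧ q) ∧ q there: 4:T. ✓
2: no successors, so □(¬(¬p ∧ q) ∧ q) holds vacuously. ✓
3: no successors, so □(¬(¬p ∧ q) ∧ q) holds vacuously. ✓
4: no successors, so □(¬(¬p ∧ q) ∧ q) holds vacuously. ✓
5: successors {2, 4, 6}; ¬(¬p ∧ q) ∧ q there: 2:F, 4:T, 6:F. ✗
6: no successors, so □(¬(¬p ∧ q) ∧ q) holds vacuously. ✓
— 5 worlds.

5 and 5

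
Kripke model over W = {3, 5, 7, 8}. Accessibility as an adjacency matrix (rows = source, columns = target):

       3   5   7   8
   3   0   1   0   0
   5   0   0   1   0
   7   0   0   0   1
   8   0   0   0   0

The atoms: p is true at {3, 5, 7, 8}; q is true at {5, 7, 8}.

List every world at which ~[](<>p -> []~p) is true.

{3, 5}

3: [](<>p -> []~p) is F. ✓
5: [](<>p -> []~p) is F. ✓
7: [](<>p -> []~p) is T. ✗
8: [](<>p -> []~p) is T. ✗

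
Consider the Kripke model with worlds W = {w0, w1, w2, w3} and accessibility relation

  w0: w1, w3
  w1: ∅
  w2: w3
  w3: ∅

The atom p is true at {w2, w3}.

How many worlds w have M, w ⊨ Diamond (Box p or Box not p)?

w0: successors {w1, w3}; Box p or Box not p there: w1:T, w3:T. ✓
w1: no successors, so Diamond (Box p or Box not p) fails. ✗
w2: successors {w3}; Box p or Box not p there: w3:T. ✓
w3: no successors, so Diamond (Box p or Box not p) fails. ✗
Satisfying worlds: {w0, w2}.

2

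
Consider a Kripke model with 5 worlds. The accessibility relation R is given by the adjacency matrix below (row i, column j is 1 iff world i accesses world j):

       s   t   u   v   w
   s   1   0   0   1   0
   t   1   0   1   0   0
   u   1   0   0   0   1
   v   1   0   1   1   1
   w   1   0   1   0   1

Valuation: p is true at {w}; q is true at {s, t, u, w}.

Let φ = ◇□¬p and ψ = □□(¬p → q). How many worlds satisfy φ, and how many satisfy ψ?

5 and 0

For ◇□¬p:
s: successors {s, v}; □¬p there: s:T, v:F. ✓
t: successors {s, u}; □¬p there: s:T, u:F. ✓
u: successors {s, w}; □¬p there: s:T, w:F. ✓
v: successors {s, u, v, w}; □¬p there: s:T, u:F, v:F, w:F. ✓
w: successors {s, u, w}; □¬p there: s:T, u:F, w:F. ✓
— 5 worlds.
For □□(¬p → q):
s: successors {s, v}; □(¬p → q) there: s:F, v:F. ✗
t: successors {s, u}; □(¬p → q) there: s:F, u:T. ✗
u: successors {s, w}; □(¬p → q) there: s:F, w:T. ✗
v: successors {s, u, v, w}; □(¬p → q) there: s:F, u:T, v:F, w:T. ✗
w: successors {s, u, w}; □(¬p → q) there: s:F, u:T, w:T. ✗
— 0 worlds.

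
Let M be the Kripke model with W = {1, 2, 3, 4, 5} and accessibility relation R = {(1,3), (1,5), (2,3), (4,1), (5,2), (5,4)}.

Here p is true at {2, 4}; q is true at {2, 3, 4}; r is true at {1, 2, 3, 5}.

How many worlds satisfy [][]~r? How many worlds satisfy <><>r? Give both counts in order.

2 and 3

For [][]~r:
1: successors {3, 5}; []~r there: 3:T, 5:F. ✗
2: successors {3}; []~r there: 3:T. ✓
3: no successors, so [][]~r holds vacuously. ✓
4: successors {1}; []~r there: 1:F. ✗
5: successors {2, 4}; []~r there: 2:F, 4:F. ✗
— 2 worlds.
For <><>r:
1: successors {3, 5}; <>r there: 3:F, 5:T. ✓
2: successors {3}; <>r there: 3:F. ✗
3: no successors, so <><>r fails. ✗
4: successors {1}; <>r there: 1:T. ✓
5: successors {2, 4}; <>r there: 2:T, 4:T. ✓
— 3 worlds.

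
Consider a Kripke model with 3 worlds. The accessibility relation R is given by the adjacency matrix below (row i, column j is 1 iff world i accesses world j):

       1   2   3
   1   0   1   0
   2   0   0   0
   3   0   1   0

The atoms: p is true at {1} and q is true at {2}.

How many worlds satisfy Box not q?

1: successors {2}; not q there: 2:F. ✗
2: no successors, so Box not q holds vacuously. ✓
3: successors {2}; not q there: 2:F. ✗
Satisfying worlds: {2}.

1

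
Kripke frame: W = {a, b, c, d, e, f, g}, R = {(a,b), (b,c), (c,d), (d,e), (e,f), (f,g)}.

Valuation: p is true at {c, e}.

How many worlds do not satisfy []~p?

2

a: successors {b}; ~p there: b:T. ✓
b: successors {c}; ~p there: c:F. ✗
c: successors {d}; ~p there: d:T. ✓
d: successors {e}; ~p there: e:F. ✗
e: successors {f}; ~p there: f:T. ✓
f: successors {g}; ~p there: g:T. ✓
g: no successors, so []~p holds vacuously. ✓
Satisfying worlds: {a, c, e, f, g}.
So []~p fails at the other 2 worlds.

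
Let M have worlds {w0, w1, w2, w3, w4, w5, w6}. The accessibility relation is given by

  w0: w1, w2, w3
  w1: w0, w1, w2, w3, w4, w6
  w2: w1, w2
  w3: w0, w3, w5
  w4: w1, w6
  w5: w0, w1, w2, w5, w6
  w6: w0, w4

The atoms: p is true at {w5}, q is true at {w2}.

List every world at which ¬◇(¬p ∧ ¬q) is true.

∅

w0: ◇(¬p ∧ ¬q) is T. ✗
w1: ◇(¬p ∧ ¬q) is T. ✗
w2: ◇(¬p ∧ ¬q) is T. ✗
w3: ◇(¬p ∧ ¬q) is T. ✗
w4: ◇(¬p ∧ ¬q) is T. ✗
w5: ◇(¬p ∧ ¬q) is T. ✗
w6: ◇(¬p ∧ ¬q) is T. ✗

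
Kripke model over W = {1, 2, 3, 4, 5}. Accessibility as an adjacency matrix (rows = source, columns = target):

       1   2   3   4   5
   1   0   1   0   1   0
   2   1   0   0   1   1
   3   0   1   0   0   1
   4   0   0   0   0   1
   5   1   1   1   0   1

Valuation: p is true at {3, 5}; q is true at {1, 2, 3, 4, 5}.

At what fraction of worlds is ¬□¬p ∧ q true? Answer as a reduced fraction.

4/5

1: ¬□¬p is F, q is T. ✗
2: ¬□¬p is T, q is T. ✓
3: ¬□¬p is T, q is T. ✓
4: ¬□¬p is T, q is T. ✓
5: ¬□¬p is T, q is T. ✓
That's 4 of 5 worlds, so 4/5.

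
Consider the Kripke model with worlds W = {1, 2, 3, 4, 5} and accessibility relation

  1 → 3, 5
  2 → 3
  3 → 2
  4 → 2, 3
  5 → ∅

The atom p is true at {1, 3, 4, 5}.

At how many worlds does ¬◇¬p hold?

3

1: ◇¬p is F. ✓
2: ◇¬p is F. ✓
3: ◇¬p is T. ✗
4: ◇¬p is T. ✗
5: ◇¬p is F. ✓
Satisfying worlds: {1, 2, 5}.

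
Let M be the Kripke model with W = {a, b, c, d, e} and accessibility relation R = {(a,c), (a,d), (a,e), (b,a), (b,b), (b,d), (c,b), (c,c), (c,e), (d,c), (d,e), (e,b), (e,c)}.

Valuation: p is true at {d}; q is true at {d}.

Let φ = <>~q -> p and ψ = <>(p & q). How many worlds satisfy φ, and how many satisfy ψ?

1 and 2

For <>~q -> p:
a: <>~q is T, p is F. ✗
b: <>~q is T, p is F. ✗
c: <>~q is T, p is F. ✗
d: <>~q is T, p is T. ✓
e: <>~q is T, p is F. ✗
— 1 world.
For <>(p & q):
a: successors {c, d, e}; p & q there: c:F, d:T, e:F. ✓
b: successors {a, b, d}; p & q there: a:F, b:F, d:T. ✓
c: successors {b, c, e}; p & q there: b:F, c:F, e:F. ✗
d: successors {c, e}; p & q there: c:F, e:F. ✗
e: successors {b, c}; p & q there: b:F, c:F. ✗
— 2 worlds.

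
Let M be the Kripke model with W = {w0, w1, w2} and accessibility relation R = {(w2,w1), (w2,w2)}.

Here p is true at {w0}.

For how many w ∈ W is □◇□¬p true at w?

2

w0: no successors, so □◇□¬p holds vacuously. ✓
w1: no successors, so □◇□¬p holds vacuously. ✓
w2: successors {w1, w2}; ◇□¬p there: w1:F, w2:T. ✗
Satisfying worlds: {w0, w1}.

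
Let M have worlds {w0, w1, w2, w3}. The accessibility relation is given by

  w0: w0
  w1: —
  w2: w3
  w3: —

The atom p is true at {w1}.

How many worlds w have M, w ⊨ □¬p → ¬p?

3

w0: □¬p is T, ¬p is T. ✓
w1: □¬p is T, ¬p is F. ✗
w2: □¬p is T, ¬p is T. ✓
w3: □¬p is T, ¬p is T. ✓
Satisfying worlds: {w0, w2, w3}.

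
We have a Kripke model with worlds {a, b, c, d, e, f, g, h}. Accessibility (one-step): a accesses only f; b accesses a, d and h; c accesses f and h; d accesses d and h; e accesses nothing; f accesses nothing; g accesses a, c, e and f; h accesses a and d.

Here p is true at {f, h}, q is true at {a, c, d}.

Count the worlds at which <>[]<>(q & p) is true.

3

a: successors {f}; []<>(q & p) there: f:T. ✓
b: successors {a, d, h}; []<>(q & p) there: a:F, d:F, h:F. ✗
c: successors {f, h}; []<>(q & p) there: f:T, h:F. ✓
d: successors {d, h}; []<>(q & p) there: d:F, h:F. ✗
e: no successors, so <>[]<>(q & p) fails. ✗
f: no successors, so <>[]<>(q & p) fails. ✗
g: successors {a, c, e, f}; []<>(q & p) there: a:F, c:F, e:T, f:T. ✓
h: successors {a, d}; []<>(q & p) there: a:F, d:F. ✗
Satisfying worlds: {a, c, g}.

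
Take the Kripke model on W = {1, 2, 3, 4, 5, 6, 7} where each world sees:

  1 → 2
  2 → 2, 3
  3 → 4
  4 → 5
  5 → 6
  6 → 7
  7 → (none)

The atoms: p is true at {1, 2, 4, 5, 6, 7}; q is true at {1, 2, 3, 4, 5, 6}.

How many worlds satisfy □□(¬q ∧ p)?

1: successors {2}; □(¬q ∧ p) there: 2:F. ✗
2: successors {2, 3}; □(¬q ∧ p) there: 2:F, 3:F. ✗
3: successors {4}; □(¬q ∧ p) there: 4:F. ✗
4: successors {5}; □(¬q ∧ p) there: 5:F. ✗
5: successors {6}; □(¬q ∧ p) there: 6:T. ✓
6: successors {7}; □(¬q ∧ p) there: 7:T. ✓
7: no successors, so □□(¬q ∧ p) holds vacuously. ✓
Satisfying worlds: {5, 6, 7}.

3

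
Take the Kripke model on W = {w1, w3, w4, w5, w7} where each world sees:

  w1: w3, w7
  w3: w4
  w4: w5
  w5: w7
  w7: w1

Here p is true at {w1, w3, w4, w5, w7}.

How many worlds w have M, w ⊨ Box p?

w1: successors {w3, w7}; p there: w3:T, w7:T. ✓
w3: successors {w4}; p there: w4:T. ✓
w4: successors {w5}; p there: w5:T. ✓
w5: successors {w7}; p there: w7:T. ✓
w7: successors {w1}; p there: w1:T. ✓
Satisfying worlds: {w1, w3, w4, w5, w7}.

5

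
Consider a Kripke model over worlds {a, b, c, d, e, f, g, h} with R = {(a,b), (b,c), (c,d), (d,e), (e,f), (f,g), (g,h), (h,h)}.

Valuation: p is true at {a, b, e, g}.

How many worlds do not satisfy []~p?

a: successors {b}; ~p there: b:F. ✗
b: successors {c}; ~p there: c:T. ✓
c: successors {d}; ~p there: d:T. ✓
d: successors {e}; ~p there: e:F. ✗
e: successors {f}; ~p there: f:T. ✓
f: successors {g}; ~p there: g:F. ✗
g: successors {h}; ~p there: h:T. ✓
h: successors {h}; ~p there: h:T. ✓
Satisfying worlds: {b, c, e, g, h}.
So []~p fails at the other 3 worlds.

3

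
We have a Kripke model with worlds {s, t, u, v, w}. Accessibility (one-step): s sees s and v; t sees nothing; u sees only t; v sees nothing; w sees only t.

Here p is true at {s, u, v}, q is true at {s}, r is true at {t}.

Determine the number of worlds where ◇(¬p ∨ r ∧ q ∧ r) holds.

2

s: successors {s, v}; ¬p ∨ r ∧ q ∧ r there: s:F, v:F. ✗
t: no successors, so ◇(¬p ∨ r ∧ q ∧ r) fails. ✗
u: successors {t}; ¬p ∨ r ∧ q ∧ r there: t:T. ✓
v: no successors, so ◇(¬p ∨ r ∧ q ∧ r) fails. ✗
w: successors {t}; ¬p ∨ r ∧ q ∧ r there: t:T. ✓
Satisfying worlds: {u, w}.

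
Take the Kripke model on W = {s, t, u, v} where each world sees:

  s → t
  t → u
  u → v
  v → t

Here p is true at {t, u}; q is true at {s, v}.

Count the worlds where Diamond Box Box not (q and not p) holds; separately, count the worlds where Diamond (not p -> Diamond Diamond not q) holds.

For Diamond Box Box not (q and not p):
s: successors {t}; Box Box not (q and not p) there: t:F. ✗
t: successors {u}; Box Box not (q and not p) there: u:T. ✓
u: successors {v}; Box Box not (q and not p) there: v:T. ✓
v: successors {t}; Box Box not (q and not p) there: t:F. ✗
— 2 worlds.
For Diamond (not p -> Diamond Diamond not q):
s: successors {t}; not p -> Diamond Diamond not q there: t:T. ✓
t: successors {u}; not p -> Diamond Diamond not q there: u:T. ✓
u: successors {v}; not p -> Diamond Diamond not q there: v:T. ✓
v: successors {t}; not p -> Diamond Diamond not q there: t:T. ✓
— 4 worlds.

2 and 4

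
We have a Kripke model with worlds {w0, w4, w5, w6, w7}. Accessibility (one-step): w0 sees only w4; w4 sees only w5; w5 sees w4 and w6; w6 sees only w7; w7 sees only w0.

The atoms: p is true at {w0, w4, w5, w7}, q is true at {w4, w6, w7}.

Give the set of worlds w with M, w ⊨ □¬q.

w0: successors {w4}; ¬q there: w4:F. ✗
w4: successors {w5}; ¬q there: w5:T. ✓
w5: successors {w4, w6}; ¬q there: w4:F, w6:F. ✗
w6: successors {w7}; ¬q there: w7:F. ✗
w7: successors {w0}; ¬q there: w0:T. ✓

{w4, w7}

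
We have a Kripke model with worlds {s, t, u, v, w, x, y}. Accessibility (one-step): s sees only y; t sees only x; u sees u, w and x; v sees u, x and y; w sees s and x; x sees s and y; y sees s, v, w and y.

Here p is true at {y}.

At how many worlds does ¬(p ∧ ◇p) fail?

1

s: p ∧ ◇p is F. ✓
t: p ∧ ◇p is F. ✓
u: p ∧ ◇p is F. ✓
v: p ∧ ◇p is F. ✓
w: p ∧ ◇p is F. ✓
x: p ∧ ◇p is F. ✓
y: p ∧ ◇p is T. ✗
Satisfying worlds: {s, t, u, v, w, x}.
So ¬(p ∧ ◇p) fails at the other 1 world.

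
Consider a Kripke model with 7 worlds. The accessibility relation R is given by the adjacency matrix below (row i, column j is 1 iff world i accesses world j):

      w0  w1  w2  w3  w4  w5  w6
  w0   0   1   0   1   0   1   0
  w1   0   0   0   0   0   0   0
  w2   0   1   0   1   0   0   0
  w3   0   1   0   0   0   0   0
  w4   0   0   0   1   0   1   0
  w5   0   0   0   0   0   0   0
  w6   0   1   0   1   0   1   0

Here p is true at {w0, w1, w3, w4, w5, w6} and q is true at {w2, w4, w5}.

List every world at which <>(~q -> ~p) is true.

w0: successors {w1, w3, w5}; ~q -> ~p there: w1:F, w3:F, w5:T. ✓
w1: no successors, so <>(~q -> ~p) fails. ✗
w2: successors {w1, w3}; ~q -> ~p there: w1:F, w3:F. ✗
w3: successors {w1}; ~q -> ~p there: w1:F. ✗
w4: successors {w3, w5}; ~q -> ~p there: w3:F, w5:T. ✓
w5: no successors, so <>(~q -> ~p) fails. ✗
w6: successors {w1, w3, w5}; ~q -> ~p there: w1:F, w3:F, w5:T. ✓

{w0, w4, w6}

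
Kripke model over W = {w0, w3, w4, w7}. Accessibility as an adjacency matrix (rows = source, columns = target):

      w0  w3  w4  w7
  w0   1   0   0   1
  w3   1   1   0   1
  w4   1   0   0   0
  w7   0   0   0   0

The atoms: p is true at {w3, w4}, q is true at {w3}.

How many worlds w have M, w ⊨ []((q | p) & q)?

1

w0: successors {w0, w7}; (q | p) & q there: w0:F, w7:F. ✗
w3: successors {w0, w3, w7}; (q | p) & q there: w0:F, w3:T, w7:F. ✗
w4: successors {w0}; (q | p) & q there: w0:F. ✗
w7: no successors, so []((q | p) & q) holds vacuously. ✓
Satisfying worlds: {w7}.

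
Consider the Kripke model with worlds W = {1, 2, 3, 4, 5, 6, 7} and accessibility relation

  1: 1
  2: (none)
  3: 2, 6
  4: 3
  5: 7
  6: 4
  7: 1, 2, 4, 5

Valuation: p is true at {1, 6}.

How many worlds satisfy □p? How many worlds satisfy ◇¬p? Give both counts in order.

For □p:
1: successors {1}; p there: 1:T. ✓
2: no successors, so □p holds vacuously. ✓
3: successors {2, 6}; p there: 2:F, 6:T. ✗
4: successors {3}; p there: 3:F. ✗
5: successors {7}; p there: 7:F. ✗
6: successors {4}; p there: 4:F. ✗
7: successors {1, 2, 4, 5}; p there: 1:T, 2:F, 4:F, 5:F. ✗
— 2 worlds.
For ◇¬p:
1: successors {1}; ¬p there: 1:F. ✗
2: no successors, so ◇¬p fails. ✗
3: successors {2, 6}; ¬p there: 2:T, 6:F. ✓
4: successors {3}; ¬p there: 3:T. ✓
5: successors {7}; ¬p there: 7:T. ✓
6: successors {4}; ¬p there: 4:T. ✓
7: successors {1, 2, 4, 5}; ¬p there: 1:F, 2:T, 4:T, 5:T. ✓
— 5 worlds.

2 and 5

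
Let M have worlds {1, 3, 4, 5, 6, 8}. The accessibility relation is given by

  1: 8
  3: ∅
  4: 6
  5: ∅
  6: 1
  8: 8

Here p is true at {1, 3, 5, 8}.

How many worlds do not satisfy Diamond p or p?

1: Diamond p is T, p is T. ✓
3: Diamond p is F, p is T. ✓
4: Diamond p is F, p is F. ✗
5: Diamond p is F, p is T. ✓
6: Diamond p is T, p is F. ✓
8: Diamond p is T, p is T. ✓
Satisfying worlds: {1, 3, 5, 6, 8}.
So Diamond p or p fails at the other 1 world.

1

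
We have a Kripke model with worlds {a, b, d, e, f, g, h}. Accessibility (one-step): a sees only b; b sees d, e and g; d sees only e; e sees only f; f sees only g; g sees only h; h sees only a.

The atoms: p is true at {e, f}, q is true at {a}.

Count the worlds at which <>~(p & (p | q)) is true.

a: successors {b}; ~(p & (p | q)) there: b:T. ✓
b: successors {d, e, g}; ~(p & (p | q)) there: d:T, e:F, g:T. ✓
d: successors {e}; ~(p & (p | q)) there: e:F. ✗
e: successors {f}; ~(p & (p | q)) there: f:F. ✗
f: successors {g}; ~(p & (p | q)) there: g:T. ✓
g: successors {h}; ~(p & (p | q)) there: h:T. ✓
h: successors {a}; ~(p & (p | q)) there: a:T. ✓
Satisfying worlds: {a, b, f, g, h}.

5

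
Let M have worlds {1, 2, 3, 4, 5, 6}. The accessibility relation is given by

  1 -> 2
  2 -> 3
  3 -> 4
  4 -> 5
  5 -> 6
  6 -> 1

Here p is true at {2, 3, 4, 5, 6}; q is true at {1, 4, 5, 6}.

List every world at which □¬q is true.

{1, 2}

1: successors {2}; ¬q there: 2:T. ✓
2: successors {3}; ¬q there: 3:T. ✓
3: successors {4}; ¬q there: 4:F. ✗
4: successors {5}; ¬q there: 5:F. ✗
5: successors {6}; ¬q there: 6:F. ✗
6: successors {1}; ¬q there: 1:F. ✗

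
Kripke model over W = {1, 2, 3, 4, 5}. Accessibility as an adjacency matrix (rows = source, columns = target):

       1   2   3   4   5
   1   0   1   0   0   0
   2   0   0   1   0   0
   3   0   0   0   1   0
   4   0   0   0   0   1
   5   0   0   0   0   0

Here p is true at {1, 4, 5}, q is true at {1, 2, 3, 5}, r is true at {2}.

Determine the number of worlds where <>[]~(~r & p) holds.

2

1: successors {2}; []~(~r & p) there: 2:T. ✓
2: successors {3}; []~(~r & p) there: 3:F. ✗
3: successors {4}; []~(~r & p) there: 4:F. ✗
4: successors {5}; []~(~r & p) there: 5:T. ✓
5: no successors, so <>[]~(~r & p) fails. ✗
Satisfying worlds: {1, 4}.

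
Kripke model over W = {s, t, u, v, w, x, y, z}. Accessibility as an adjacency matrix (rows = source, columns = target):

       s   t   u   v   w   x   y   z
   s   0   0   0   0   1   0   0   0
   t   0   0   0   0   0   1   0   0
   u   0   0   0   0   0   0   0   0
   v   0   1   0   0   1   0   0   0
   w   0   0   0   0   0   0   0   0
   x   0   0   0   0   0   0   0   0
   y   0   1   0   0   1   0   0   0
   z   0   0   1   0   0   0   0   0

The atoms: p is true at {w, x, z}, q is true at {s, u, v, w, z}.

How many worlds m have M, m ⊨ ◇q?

4

s: successors {w}; q there: w:T. ✓
t: successors {x}; q there: x:F. ✗
u: no successors, so ◇q fails. ✗
v: successors {t, w}; q there: t:F, w:T. ✓
w: no successors, so ◇q fails. ✗
x: no successors, so ◇q fails. ✗
y: successors {t, w}; q there: t:F, w:T. ✓
z: successors {u}; q there: u:T. ✓
Satisfying worlds: {s, v, y, z}.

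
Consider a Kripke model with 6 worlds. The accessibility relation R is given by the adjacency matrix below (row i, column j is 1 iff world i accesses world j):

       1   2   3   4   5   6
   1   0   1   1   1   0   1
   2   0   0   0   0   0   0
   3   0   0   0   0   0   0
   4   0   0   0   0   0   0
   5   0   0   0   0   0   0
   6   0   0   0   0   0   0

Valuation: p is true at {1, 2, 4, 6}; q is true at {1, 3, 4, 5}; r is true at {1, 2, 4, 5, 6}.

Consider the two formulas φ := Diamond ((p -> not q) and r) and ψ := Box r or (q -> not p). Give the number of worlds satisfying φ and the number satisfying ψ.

1 and 5

For Diamond ((p -> not q) and r):
1: successors {2, 3, 4, 6}; (p -> not q) and r there: 2:T, 3:F, 4:F, 6:T. ✓
2: no successors, so Diamond ((p -> not q) and r) fails. ✗
3: no successors, so Diamond ((p -> not q) and r) fails. ✗
4: no successors, so Diamond ((p -> not q) and r) fails. ✗
5: no successors, so Diamond ((p -> not q) and r) fails. ✗
6: no successors, so Diamond ((p -> not q) and r) fails. ✗
— 1 world.
For Box r or (q -> not p):
1: Box r is F, q -> not p is F. ✗
2: Box r is T, q -> not p is T. ✓
3: Box r is T, q -> not p is T. ✓
4: Box r is T, q -> not p is F. ✓
5: Box r is T, q -> not p is T. ✓
6: Box r is T, q -> not p is T. ✓
— 5 worlds.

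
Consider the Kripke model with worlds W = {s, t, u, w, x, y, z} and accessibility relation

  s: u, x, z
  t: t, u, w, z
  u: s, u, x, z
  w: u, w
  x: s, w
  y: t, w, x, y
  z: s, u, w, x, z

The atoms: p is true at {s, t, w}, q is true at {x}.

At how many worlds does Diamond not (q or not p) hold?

6

s: successors {u, x, z}; not (q or not p) there: u:F, x:F, z:F. ✗
t: successors {t, u, w, z}; not (q or not p) there: t:T, u:F, w:T, z:F. ✓
u: successors {s, u, x, z}; not (q or not p) there: s:T, u:F, x:F, z:F. ✓
w: successors {u, w}; not (q or not p) there: u:F, w:T. ✓
x: successors {s, w}; not (q or not p) there: s:T, w:T. ✓
y: successors {t, w, x, y}; not (q or not p) there: t:T, w:T, x:F, y:F. ✓
z: successors {s, u, w, x, z}; not (q or not p) there: s:T, u:F, w:T, x:F, z:F. ✓
Satisfying worlds: {t, u, w, x, y, z}.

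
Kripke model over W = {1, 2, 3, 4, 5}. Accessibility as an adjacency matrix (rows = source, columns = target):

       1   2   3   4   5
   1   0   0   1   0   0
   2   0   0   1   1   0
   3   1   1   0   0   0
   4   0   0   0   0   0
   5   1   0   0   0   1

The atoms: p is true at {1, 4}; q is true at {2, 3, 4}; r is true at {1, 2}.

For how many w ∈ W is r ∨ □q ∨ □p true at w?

1: r ∨ □q is T, □p is F. ✓
2: r ∨ □q is T, □p is F. ✓
3: r ∨ □q is F, □p is F. ✗
4: r ∨ □q is T, □p is T. ✓
5: r ∨ □q is F, □p is F. ✗
Satisfying worlds: {1, 2, 4}.

3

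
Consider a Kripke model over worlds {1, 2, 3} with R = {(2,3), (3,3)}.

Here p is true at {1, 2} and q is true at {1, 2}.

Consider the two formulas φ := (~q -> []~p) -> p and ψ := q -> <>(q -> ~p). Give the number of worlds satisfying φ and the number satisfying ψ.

For (~q -> []~p) -> p:
1: ~q -> []~p is T, p is T. ✓
2: ~q -> []~p is T, p is T. ✓
3: ~q -> []~p is T, p is F. ✗
— 2 worlds.
For q -> <>(q -> ~p):
1: q is T, <>(q -> ~p) is F. ✗
2: q is T, <>(q -> ~p) is T. ✓
3: q is F, <>(q -> ~p) is T. ✓
— 2 worlds.

2 and 2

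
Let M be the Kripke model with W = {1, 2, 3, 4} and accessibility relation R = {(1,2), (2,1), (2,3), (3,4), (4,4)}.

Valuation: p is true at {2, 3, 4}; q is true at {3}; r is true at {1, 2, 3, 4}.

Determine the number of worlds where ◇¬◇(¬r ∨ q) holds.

3

1: successors {2}; ¬◇(¬r ∨ q) there: 2:F. ✗
2: successors {1, 3}; ¬◇(¬r ∨ q) there: 1:T, 3:T. ✓
3: successors {4}; ¬◇(¬r ∨ q) there: 4:T. ✓
4: successors {4}; ¬◇(¬r ∨ q) there: 4:T. ✓
Satisfying worlds: {2, 3, 4}.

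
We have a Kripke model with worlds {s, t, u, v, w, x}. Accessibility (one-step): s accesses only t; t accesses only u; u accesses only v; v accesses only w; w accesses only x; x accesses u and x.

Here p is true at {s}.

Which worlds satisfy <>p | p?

s: <>p is F, p is T. ✓
t: <>p is F, p is F. ✗
u: <>p is F, p is F. ✗
v: <>p is F, p is F. ✗
w: <>p is F, p is F. ✗
x: <>p is F, p is F. ✗

{s}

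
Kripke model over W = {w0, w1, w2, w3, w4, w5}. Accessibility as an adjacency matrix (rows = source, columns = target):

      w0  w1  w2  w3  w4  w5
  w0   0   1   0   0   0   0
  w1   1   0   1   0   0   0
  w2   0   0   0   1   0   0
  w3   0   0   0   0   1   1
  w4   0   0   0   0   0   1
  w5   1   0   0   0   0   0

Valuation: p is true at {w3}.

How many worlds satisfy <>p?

1

w0: successors {w1}; p there: w1:F. ✗
w1: successors {w0, w2}; p there: w0:F, w2:F. ✗
w2: successors {w3}; p there: w3:T. ✓
w3: successors {w4, w5}; p there: w4:F, w5:F. ✗
w4: successors {w5}; p there: w5:F. ✗
w5: successors {w0}; p there: w0:F. ✗
Satisfying worlds: {w2}.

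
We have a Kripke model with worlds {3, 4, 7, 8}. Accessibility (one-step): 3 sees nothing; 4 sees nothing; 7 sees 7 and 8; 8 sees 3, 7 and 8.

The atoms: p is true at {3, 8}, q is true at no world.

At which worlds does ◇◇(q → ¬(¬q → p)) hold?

3: no successors, so ◇◇(q → ¬(¬q → p)) fails. ✗
4: no successors, so ◇◇(q → ¬(¬q → p)) fails. ✗
7: successors {7, 8}; ◇(q → ¬(¬q → p)) there: 7:T, 8:T. ✓
8: successors {3, 7, 8}; ◇(q → ¬(¬q → p)) there: 3:F, 7:T, 8:T. ✓

{7, 8}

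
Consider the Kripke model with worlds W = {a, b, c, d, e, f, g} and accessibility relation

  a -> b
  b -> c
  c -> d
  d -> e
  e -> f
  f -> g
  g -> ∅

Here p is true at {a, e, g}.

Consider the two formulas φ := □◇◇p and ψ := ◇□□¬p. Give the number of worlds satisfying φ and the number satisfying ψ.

3 and 4

For □◇◇p:
a: successors {b}; ◇◇p there: b:F. ✗
b: successors {c}; ◇◇p there: c:T. ✓
c: successors {d}; ◇◇p there: d:F. ✗
d: successors {e}; ◇◇p there: e:T. ✓
e: successors {f}; ◇◇p there: f:F. ✗
f: successors {g}; ◇◇p there: g:F. ✗
g: no successors, so □◇◇p holds vacuously. ✓
— 3 worlds.
For ◇□□¬p:
a: successors {b}; □□¬p there: b:T. ✓
b: successors {c}; □□¬p there: c:F. ✗
c: successors {d}; □□¬p there: d:T. ✓
d: successors {e}; □□¬p there: e:F. ✗
e: successors {f}; □□¬p there: f:T. ✓
f: successors {g}; □□¬p there: g:T. ✓
g: no successors, so ◇□□¬p fails. ✗
— 4 worlds.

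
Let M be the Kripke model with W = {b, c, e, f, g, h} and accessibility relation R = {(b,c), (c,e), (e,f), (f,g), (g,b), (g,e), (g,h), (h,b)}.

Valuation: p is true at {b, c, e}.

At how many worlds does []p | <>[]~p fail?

1

b: []p is T, <>[]~p is F. ✓
c: []p is T, <>[]~p is T. ✓
e: []p is F, <>[]~p is T. ✓
f: []p is F, <>[]~p is F. ✗
g: []p is F, <>[]~p is T. ✓
h: []p is T, <>[]~p is F. ✓
Satisfying worlds: {b, c, e, g, h}.
So []p | <>[]~p fails at the other 1 world.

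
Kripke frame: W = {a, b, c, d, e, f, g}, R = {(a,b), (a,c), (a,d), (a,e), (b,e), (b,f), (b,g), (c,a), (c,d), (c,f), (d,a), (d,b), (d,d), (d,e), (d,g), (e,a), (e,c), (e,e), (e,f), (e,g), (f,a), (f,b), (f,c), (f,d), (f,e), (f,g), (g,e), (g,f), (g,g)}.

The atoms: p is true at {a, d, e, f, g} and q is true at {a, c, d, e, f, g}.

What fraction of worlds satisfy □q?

4/7

a: successors {b, c, d, e}; q there: b:F, c:T, d:T, e:T. ✗
b: successors {e, f, g}; q there: e:T, f:T, g:T. ✓
c: successors {a, d, f}; q there: a:T, d:T, f:T. ✓
d: successors {a, b, d, e, g}; q there: a:T, b:F, d:T, e:T, g:T. ✗
e: successors {a, c, e, f, g}; q there: a:T, c:T, e:T, f:T, g:T. ✓
f: successors {a, b, c, d, e, g}; q there: a:T, b:F, c:T, d:T, e:T, g:T. ✗
g: successors {e, f, g}; q there: e:T, f:T, g:T. ✓
That's 4 of 7 worlds, so 4/7.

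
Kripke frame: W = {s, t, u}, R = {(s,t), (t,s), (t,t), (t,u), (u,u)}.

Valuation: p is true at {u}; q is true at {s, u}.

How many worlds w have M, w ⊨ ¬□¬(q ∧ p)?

2

s: □¬(q ∧ p) is T. ✗
t: □¬(q ∧ p) is F. ✓
u: □¬(q ∧ p) is F. ✓
Satisfying worlds: {t, u}.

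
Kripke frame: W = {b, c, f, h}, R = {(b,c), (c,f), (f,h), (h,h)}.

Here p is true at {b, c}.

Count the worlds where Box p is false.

3

b: successors {c}; p there: c:T. ✓
c: successors {f}; p there: f:F. ✗
f: successors {h}; p there: h:F. ✗
h: successors {h}; p there: h:F. ✗
Satisfying worlds: {b}.
So Box p fails at the other 3 worlds.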